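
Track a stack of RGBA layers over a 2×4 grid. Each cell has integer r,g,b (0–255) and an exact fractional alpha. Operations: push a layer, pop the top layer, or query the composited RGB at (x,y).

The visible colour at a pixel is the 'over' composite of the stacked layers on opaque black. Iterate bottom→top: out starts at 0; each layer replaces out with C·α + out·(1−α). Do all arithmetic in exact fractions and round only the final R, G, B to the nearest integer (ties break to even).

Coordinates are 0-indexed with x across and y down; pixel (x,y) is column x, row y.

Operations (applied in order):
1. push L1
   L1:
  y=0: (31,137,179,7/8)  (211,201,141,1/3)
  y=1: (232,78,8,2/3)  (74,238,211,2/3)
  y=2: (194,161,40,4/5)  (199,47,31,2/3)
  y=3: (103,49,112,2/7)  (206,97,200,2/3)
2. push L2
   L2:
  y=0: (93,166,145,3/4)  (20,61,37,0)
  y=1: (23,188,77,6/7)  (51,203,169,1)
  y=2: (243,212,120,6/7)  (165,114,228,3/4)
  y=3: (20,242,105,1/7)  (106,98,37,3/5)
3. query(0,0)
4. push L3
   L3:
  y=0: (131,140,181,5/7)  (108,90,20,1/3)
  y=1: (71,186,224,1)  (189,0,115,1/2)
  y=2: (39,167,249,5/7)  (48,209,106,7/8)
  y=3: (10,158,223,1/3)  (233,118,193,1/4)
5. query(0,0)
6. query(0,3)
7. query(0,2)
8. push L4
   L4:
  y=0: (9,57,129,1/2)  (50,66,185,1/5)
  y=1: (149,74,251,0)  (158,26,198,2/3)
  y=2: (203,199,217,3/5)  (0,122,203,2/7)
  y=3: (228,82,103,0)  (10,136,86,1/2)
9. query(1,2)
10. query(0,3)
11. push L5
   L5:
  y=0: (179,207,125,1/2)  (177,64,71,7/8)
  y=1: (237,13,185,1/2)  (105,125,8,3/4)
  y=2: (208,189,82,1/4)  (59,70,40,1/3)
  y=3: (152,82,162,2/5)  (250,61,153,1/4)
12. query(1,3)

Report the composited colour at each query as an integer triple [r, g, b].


(0,0) stack=L1,L2; from [0,0,0]:
+L1 (α=7/8) → [217/8, 959/8, 1253/8]
+L2 (α=3/4) → [2449/32, 4943/32, 4733/32]
rounded: [77, 154, 148]

query (0,0) [L1,L2,L3] — begin 0,0,0
L1 α=7/8: [217/8, 959/8, 1253/8]
L2 α=3/4: [2449/32, 4943/32, 4733/32]
L3 α=5/7: [1847/16, 16143/112, 19213/112]
rounded: [115, 144, 172]

at x=0,y=3 over L1,L2,L3:
L1 α=2/7: [206/7, 14, 32]
L2 α=1/7: [1376/49, 326/7, 297/7]
L3 α=1/3: [3242/147, 586/7, 2155/21]
= [22, 84, 103]

at x=0,y=2 over L1,L2,L3:
L1 α=4/5: [776/5, 644/5, 32]
L2 α=6/7: [8066/35, 7004/35, 752/7]
L3 α=5/7: [22957/245, 43233/245, 10219/49]
→ [94, 176, 209]

at x=1,y=2 over L1,L2,L3,L4:
L1 α=2/3: [398/3, 94/3, 62/3]
L2 α=3/4: [1883/12, 280/3, 1057/6]
L3 α=7/8: [5915/96, 4669/24, 5509/48]
L4 α=2/7: [4225/96, 29201/168, 6719/48]
→ [44, 174, 140]

query (0,3) [L1,L2,L3,L4] — begin 0,0,0
L1 α=2/7: [206/7, 14, 32]
L2 α=1/7: [1376/49, 326/7, 297/7]
L3 α=1/3: [3242/147, 586/7, 2155/21]
L4 α=0: [3242/147, 586/7, 2155/21]
rounded: [22, 84, 103]

at x=1,y=3 over L1,L2,L3,L4,L5:
after L1 α=2/3: [412/3, 194/3, 400/3]
after L2 α=3/5: [1778/15, 254/3, 1133/15]
after L3 α=1/4: [2943/20, 93, 1049/10]
after L4 α=1/2: [3143/40, 229/2, 1909/20]
after L5 α=1/4: [19429/160, 809/8, 8787/80]
= [121, 101, 110]


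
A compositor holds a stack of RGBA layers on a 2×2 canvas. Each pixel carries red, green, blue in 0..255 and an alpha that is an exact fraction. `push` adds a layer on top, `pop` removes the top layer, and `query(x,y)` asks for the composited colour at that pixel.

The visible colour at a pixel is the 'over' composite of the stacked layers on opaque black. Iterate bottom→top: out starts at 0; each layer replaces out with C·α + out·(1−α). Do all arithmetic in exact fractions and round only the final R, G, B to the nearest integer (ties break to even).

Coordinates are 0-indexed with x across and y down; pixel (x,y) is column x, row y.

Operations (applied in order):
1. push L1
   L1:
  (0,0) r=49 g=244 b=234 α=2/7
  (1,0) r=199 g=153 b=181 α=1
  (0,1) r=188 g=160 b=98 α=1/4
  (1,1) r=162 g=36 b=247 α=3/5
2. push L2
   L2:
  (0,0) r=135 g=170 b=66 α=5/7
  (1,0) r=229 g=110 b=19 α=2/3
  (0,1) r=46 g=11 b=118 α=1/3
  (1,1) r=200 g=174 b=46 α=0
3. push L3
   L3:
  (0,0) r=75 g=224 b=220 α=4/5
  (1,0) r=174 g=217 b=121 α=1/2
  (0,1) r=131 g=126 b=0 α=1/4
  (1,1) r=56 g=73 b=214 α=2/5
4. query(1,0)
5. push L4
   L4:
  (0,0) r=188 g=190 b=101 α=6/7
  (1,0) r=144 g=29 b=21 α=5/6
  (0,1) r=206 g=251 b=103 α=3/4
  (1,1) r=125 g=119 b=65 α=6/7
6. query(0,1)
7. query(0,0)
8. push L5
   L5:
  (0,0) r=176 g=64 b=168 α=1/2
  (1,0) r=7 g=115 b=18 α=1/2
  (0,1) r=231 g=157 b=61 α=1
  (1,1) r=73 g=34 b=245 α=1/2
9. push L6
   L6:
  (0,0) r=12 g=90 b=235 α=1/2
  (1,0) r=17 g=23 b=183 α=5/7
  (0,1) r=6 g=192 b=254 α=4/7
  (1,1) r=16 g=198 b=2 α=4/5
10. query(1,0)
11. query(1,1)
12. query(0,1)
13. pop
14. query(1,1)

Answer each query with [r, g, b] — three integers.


(1,0) stack=L1,L2,L3; from [0,0,0]:
+L1 (α=1) → [199, 153, 181]
+L2 (α=2/3) → [219, 373/3, 73]
+L3 (α=1/2) → [393/2, 512/3, 97]
= [196, 171, 97]

query (0,1) [L1,L2,L3,L4] — begin 0,0,0
L1 α=1/4: [47, 40, 49/2]
L2 α=1/3: [140/3, 91/3, 167/3]
L3 α=1/4: [271/4, 217/4, 167/4]
L4 α=3/4: [2743/16, 3229/16, 1403/16]
= [171, 202, 88]

query (0,0) [L1,L2,L3,L4] — begin 0,0,0
after L1 α=2/7: [14, 488/7, 468/7]
after L2 α=5/7: [703/7, 6926/49, 3246/49]
after L3 α=4/5: [2803/35, 10166/49, 46366/245]
after L4 α=6/7: [42283/245, 66026/343, 194836/1715]
= [173, 192, 114]

query (1,0) [L1,L2,L3,L4,L5,L6] — begin 0,0,0
+L1 (α=1) → [199, 153, 181]
+L2 (α=2/3) → [219, 373/3, 73]
+L3 (α=1/2) → [393/2, 512/3, 97]
+L4 (α=5/6) → [611/4, 947/18, 101/3]
+L5 (α=1/2) → [639/8, 3017/36, 155/6]
+L6 (α=5/7) → [979/28, 5087/126, 2900/21]
= [35, 40, 138]

at x=1,y=1 over L1,L2,L3,L4,L5,L6:
L1 α=3/5: [486/5, 108/5, 741/5]
L2 α=0: [486/5, 108/5, 741/5]
L3 α=2/5: [2018/25, 1054/25, 4363/25]
L4 α=6/7: [20768/175, 18904/175, 14113/175]
L5 α=1/2: [33543/350, 12427/175, 28494/175]
L6 α=4/5: [55943/1750, 151027/875, 29894/875]
→ [32, 173, 34]

at x=0,y=1 over L1,L2,L3,L4,L5,L6:
after L1 α=1/4: [47, 40, 49/2]
after L2 α=1/3: [140/3, 91/3, 167/3]
after L3 α=1/4: [271/4, 217/4, 167/4]
after L4 α=3/4: [2743/16, 3229/16, 1403/16]
after L5 α=1: [231, 157, 61]
after L6 α=4/7: [717/7, 177, 1199/7]
= [102, 177, 171]

at x=1,y=1 over L1,L2,L3,L4,L5:
L1 α=3/5: [486/5, 108/5, 741/5]
L2 α=0: [486/5, 108/5, 741/5]
L3 α=2/5: [2018/25, 1054/25, 4363/25]
L4 α=6/7: [20768/175, 18904/175, 14113/175]
L5 α=1/2: [33543/350, 12427/175, 28494/175]
rounded: [96, 71, 163]


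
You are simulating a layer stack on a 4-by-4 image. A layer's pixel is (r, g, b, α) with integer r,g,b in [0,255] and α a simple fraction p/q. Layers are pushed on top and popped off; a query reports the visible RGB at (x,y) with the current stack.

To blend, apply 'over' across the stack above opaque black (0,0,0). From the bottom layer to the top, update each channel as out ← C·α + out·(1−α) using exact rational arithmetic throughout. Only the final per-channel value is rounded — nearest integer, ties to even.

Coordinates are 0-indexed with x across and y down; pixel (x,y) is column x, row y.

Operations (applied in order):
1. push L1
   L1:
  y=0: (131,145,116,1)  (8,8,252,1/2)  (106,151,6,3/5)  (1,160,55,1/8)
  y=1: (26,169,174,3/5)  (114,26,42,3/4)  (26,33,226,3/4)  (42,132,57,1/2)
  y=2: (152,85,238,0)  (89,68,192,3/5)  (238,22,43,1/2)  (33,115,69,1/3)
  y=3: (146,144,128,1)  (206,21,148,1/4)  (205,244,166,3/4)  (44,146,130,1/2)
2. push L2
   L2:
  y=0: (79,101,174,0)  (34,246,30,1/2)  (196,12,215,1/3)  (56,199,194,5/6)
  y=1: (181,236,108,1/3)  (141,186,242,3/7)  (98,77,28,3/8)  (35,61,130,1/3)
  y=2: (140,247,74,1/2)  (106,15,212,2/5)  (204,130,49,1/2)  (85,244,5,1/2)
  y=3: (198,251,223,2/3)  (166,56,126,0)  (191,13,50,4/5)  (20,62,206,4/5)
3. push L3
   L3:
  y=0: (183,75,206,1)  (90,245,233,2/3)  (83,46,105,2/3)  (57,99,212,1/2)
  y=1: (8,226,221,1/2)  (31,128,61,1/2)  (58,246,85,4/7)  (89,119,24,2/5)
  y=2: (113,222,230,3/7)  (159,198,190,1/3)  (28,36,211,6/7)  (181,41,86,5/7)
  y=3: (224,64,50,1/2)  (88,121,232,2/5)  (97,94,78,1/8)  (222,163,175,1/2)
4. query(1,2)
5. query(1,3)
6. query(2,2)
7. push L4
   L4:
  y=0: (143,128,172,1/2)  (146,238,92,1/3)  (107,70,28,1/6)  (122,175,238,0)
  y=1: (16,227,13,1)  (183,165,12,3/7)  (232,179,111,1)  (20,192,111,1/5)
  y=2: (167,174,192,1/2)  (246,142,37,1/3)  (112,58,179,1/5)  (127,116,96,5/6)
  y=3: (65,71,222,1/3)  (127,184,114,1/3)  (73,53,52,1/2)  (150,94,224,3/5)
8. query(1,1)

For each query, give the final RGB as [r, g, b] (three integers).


query (1,2) [L1,L2,L3] — begin 0,0,0
L1 α=3/5: [267/5, 204/5, 576/5]
L2 α=2/5: [1861/25, 762/25, 3848/25]
L3 α=1/3: [7697/75, 2158/25, 12446/75]
= [103, 86, 166]

query (1,3) [L1,L2,L3] — begin 0,0,0
+L1 (α=1/4) → [103/2, 21/4, 37]
+L2 (α=0) → [103/2, 21/4, 37]
+L3 (α=2/5) → [661/10, 1031/20, 115]
rounded: [66, 52, 115]

at x=2,y=2 over L1,L2,L3:
after L1 α=1/2: [119, 11, 43/2]
after L2 α=1/2: [323/2, 141/2, 141/4]
after L3 α=6/7: [659/14, 573/14, 5205/28]
→ [47, 41, 186]

at x=1,y=1 over L1,L2,L3,L4:
L1 α=3/4: [171/2, 39/2, 63/2]
L2 α=3/7: [765/7, 636/7, 852/7]
L3 α=1/2: [491/7, 766/7, 1279/14]
L4 α=3/7: [5807/49, 6529/49, 2810/49]
rounded: [119, 133, 57]


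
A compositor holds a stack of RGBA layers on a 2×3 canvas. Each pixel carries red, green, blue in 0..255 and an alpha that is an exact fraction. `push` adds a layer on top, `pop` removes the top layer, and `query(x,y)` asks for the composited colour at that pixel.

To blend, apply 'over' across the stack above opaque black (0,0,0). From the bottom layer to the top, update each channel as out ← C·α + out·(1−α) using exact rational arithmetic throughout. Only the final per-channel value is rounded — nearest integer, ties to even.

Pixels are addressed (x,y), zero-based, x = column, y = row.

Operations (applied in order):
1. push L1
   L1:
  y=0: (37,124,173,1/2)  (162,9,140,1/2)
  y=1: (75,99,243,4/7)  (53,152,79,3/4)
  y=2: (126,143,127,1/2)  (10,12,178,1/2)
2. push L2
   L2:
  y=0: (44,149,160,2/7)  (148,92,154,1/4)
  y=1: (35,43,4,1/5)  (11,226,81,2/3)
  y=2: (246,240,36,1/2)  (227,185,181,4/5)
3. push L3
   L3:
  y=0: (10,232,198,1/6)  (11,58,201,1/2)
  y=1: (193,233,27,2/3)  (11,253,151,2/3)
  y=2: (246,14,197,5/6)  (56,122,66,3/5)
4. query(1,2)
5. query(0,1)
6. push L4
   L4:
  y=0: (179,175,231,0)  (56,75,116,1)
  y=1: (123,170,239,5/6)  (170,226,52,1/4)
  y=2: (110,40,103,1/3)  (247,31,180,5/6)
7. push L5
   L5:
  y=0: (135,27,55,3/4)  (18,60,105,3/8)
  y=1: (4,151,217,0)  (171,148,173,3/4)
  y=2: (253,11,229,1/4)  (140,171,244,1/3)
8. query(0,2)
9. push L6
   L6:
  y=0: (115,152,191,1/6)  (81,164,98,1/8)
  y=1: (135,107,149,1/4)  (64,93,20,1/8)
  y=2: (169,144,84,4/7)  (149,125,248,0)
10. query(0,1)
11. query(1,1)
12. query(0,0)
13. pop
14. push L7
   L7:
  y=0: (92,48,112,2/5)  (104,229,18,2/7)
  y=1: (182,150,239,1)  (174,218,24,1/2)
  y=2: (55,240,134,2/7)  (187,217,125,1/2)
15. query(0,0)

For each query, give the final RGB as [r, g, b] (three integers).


at x=1,y=2 over L1,L2,L3:
after L1 α=1/2: [5, 6, 89]
after L2 α=4/5: [913/5, 746/5, 813/5]
after L3 α=3/5: [2666/25, 3322/25, 2616/25]
rounded: [107, 133, 105]

query (0,1) [L1,L2,L3] — begin 0,0,0
L1 α=4/7: [300/7, 396/7, 972/7]
L2 α=1/5: [289/7, 377/7, 3916/35]
L3 α=2/3: [997/7, 1213/7, 5806/105]
= [142, 173, 55]

at x=0,y=2 over L1,L2,L3,L4,L5:
after L1 α=1/2: [63, 143/2, 127/2]
after L2 α=1/2: [309/2, 623/4, 199/4]
after L3 α=5/6: [923/4, 301/8, 4139/24]
after L4 α=1/3: [381/2, 461/12, 5375/36]
after L5 α=1/4: [1649/8, 505/16, 8123/48]
→ [206, 32, 169]

at x=0,y=1 over L1,L2,L3,L4,L5,L6:
+L1 (α=4/7) → [300/7, 396/7, 972/7]
+L2 (α=1/5) → [289/7, 377/7, 3916/35]
+L3 (α=2/3) → [997/7, 1213/7, 5806/105]
+L4 (α=5/6) → [2651/21, 7163/42, 131281/630]
+L5 (α=0) → [2651/21, 7163/42, 131281/630]
+L6 (α=1/4) → [899/7, 8661/56, 162571/840]
= [128, 155, 194]

query (1,1) [L1,L2,L3,L4,L5,L6] — begin 0,0,0
after L1 α=3/4: [159/4, 114, 237/4]
after L2 α=2/3: [247/12, 566/3, 295/4]
after L3 α=2/3: [511/36, 2084/9, 501/4]
after L4 α=1/4: [2551/48, 1381/6, 1711/16]
after L5 α=3/4: [27175/192, 4045/24, 10015/64]
after L6 α=1/8: [202513/1536, 30547/192, 71385/512]
→ [132, 159, 139]

(0,0) stack=L1,L2,L3,L4,L5,L6; from [0,0,0]:
+L1 (α=1/2) → [37/2, 62, 173/2]
+L2 (α=2/7) → [361/14, 608/7, 215/2]
+L3 (α=1/6) → [1945/84, 2332/21, 1471/12]
+L4 (α=0) → [1945/84, 2332/21, 1471/12]
+L5 (α=3/4) → [35965/336, 4033/84, 3451/48]
+L6 (α=1/6) → [218465/2016, 32933/504, 26423/288]
→ [108, 65, 92]

query (0,0) [L1,L2,L3,L4,L5,L7] — begin 0,0,0
after L1 α=1/2: [37/2, 62, 173/2]
after L2 α=2/7: [361/14, 608/7, 215/2]
after L3 α=1/6: [1945/84, 2332/21, 1471/12]
after L4 α=0: [1945/84, 2332/21, 1471/12]
after L5 α=3/4: [35965/336, 4033/84, 3451/48]
after L7 α=2/5: [56573/560, 6721/140, 1407/16]
→ [101, 48, 88]


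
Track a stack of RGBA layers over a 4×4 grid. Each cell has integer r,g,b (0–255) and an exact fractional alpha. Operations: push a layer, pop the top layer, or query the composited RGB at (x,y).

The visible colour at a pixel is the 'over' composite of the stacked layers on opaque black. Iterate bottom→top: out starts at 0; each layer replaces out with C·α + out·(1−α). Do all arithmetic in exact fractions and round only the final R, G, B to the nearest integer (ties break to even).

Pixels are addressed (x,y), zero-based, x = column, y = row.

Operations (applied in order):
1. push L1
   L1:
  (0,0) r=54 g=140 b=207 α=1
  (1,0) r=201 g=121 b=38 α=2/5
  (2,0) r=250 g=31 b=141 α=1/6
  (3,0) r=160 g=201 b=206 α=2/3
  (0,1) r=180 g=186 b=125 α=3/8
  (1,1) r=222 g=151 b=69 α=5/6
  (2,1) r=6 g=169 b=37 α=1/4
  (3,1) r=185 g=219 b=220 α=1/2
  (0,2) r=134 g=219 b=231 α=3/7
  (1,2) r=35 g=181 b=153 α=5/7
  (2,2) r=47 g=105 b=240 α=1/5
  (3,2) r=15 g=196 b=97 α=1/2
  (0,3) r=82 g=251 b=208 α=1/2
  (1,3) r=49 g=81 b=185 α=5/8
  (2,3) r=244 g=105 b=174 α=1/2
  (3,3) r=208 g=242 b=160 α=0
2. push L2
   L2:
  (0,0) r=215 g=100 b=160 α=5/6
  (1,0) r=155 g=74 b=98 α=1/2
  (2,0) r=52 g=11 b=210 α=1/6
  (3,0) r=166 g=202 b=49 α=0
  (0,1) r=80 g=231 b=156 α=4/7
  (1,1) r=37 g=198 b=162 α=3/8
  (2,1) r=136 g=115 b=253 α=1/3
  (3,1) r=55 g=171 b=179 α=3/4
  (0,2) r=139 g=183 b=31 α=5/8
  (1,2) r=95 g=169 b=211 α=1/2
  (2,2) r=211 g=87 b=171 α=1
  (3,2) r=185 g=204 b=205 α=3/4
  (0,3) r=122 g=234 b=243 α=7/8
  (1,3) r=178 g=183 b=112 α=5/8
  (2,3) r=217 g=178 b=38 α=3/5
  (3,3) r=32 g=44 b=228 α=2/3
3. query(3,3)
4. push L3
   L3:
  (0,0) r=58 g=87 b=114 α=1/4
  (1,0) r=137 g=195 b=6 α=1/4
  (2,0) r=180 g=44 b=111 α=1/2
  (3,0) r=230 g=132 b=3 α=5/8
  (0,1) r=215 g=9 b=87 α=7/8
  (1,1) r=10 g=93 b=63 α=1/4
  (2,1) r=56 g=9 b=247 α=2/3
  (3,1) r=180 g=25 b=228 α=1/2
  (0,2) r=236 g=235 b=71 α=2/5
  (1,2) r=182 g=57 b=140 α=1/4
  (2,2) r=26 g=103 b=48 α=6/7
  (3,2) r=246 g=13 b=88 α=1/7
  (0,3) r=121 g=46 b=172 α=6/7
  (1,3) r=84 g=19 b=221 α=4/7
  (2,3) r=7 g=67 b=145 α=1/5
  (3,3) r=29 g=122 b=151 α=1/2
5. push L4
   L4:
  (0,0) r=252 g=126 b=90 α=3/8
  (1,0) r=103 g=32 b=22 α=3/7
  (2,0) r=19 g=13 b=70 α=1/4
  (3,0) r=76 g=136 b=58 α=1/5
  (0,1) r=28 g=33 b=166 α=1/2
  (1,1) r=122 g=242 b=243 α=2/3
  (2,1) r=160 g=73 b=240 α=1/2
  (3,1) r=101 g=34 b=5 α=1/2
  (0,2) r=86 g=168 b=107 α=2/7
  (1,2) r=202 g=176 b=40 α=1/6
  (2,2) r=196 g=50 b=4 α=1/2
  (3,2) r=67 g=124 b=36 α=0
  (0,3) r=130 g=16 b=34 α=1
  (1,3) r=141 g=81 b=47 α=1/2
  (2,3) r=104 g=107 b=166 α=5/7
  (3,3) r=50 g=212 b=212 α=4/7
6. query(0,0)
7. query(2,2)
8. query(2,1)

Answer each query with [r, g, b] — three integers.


(3,3) stack=L1,L2; from [0,0,0]:
+L1 (α=0) → [0, 0, 0]
+L2 (α=2/3) → [64/3, 88/3, 152]
= [21, 29, 152]

query (0,0) [L1,L2,L3,L4] — begin 0,0,0
after L1 α=1: [54, 140, 207]
after L2 α=5/6: [1129/6, 320/3, 1007/6]
after L3 α=1/4: [1245/8, 407/4, 1235/8]
after L4 α=3/8: [12273/64, 3547/32, 8335/64]
= [192, 111, 130]

(2,2) stack=L1,L2,L3,L4; from [0,0,0]:
+L1 (α=1/5) → [47/5, 21, 48]
+L2 (α=1) → [211, 87, 171]
+L3 (α=6/7) → [367/7, 705/7, 459/7]
+L4 (α=1/2) → [1739/14, 1055/14, 487/14]
→ [124, 75, 35]

at x=2,y=1 over L1,L2,L3,L4:
+L1 (α=1/4) → [3/2, 169/4, 37/4]
+L2 (α=1/3) → [139/3, 133/2, 181/2]
+L3 (α=2/3) → [475/9, 169/6, 1169/6]
+L4 (α=1/2) → [1915/18, 607/12, 2609/12]
→ [106, 51, 217]


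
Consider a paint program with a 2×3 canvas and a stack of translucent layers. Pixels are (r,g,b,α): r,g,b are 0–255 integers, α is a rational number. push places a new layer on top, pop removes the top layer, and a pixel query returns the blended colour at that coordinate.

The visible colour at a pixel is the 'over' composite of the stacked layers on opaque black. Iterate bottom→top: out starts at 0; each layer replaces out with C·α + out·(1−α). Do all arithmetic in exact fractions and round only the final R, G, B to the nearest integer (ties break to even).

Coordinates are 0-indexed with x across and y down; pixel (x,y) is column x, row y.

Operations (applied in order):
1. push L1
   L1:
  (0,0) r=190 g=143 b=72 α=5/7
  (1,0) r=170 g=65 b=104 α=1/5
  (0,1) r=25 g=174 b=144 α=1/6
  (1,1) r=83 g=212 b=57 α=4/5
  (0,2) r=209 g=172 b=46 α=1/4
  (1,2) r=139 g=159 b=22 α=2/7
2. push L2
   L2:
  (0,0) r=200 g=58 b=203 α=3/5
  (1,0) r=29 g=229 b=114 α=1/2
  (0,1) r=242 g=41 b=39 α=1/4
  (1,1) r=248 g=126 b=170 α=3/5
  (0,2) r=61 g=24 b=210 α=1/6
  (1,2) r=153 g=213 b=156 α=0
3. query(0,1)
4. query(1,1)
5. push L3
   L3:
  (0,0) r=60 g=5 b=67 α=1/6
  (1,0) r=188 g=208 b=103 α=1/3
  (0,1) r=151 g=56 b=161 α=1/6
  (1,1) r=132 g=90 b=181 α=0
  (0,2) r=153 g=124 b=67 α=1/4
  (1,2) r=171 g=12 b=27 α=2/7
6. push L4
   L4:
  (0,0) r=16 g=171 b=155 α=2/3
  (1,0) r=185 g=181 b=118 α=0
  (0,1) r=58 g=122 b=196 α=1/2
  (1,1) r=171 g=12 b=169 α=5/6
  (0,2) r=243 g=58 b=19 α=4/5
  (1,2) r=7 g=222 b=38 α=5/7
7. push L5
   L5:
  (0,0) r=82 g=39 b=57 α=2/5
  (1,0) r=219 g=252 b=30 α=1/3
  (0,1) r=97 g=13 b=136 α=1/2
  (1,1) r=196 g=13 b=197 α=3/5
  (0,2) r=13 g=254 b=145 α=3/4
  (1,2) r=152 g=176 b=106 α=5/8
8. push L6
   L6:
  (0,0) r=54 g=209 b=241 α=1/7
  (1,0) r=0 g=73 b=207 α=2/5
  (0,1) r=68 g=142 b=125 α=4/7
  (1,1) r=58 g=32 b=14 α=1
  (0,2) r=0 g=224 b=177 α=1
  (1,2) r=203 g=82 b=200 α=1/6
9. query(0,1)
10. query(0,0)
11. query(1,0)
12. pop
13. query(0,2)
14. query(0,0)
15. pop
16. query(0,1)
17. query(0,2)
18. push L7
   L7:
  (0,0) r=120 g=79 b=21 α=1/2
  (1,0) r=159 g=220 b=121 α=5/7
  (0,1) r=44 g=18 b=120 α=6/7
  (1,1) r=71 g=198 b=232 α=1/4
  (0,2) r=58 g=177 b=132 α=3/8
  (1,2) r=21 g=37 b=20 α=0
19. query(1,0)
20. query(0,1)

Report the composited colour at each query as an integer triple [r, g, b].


(0,1) stack=L1,L2; from [0,0,0]:
L1 α=1/6: [25/6, 29, 24]
L2 α=1/4: [509/8, 32, 111/4]
→ [64, 32, 28]

query (1,1) [L1,L2] — begin 0,0,0
after L1 α=4/5: [332/5, 848/5, 228/5]
after L2 α=3/5: [4384/25, 3586/25, 3006/25]
= [175, 143, 120]

(0,1) stack=L1,L2,L3,L4,L5,L6; from [0,0,0]:
+L1 (α=1/6) → [25/6, 29, 24]
+L2 (α=1/4) → [509/8, 32, 111/4]
+L3 (α=1/6) → [1251/16, 36, 1199/24]
+L4 (α=1/2) → [2179/32, 79, 5903/48]
+L5 (α=1/2) → [5283/64, 46, 12431/96]
+L6 (α=4/7) → [4751/64, 706/7, 28431/224]
→ [74, 101, 127]

query (0,0) [L1,L2,L3,L4,L5,L6] — begin 0,0,0
L1 α=5/7: [950/7, 715/7, 360/7]
L2 α=3/5: [1220/7, 2648/35, 4983/35]
L3 α=1/6: [3260/21, 2683/42, 2726/21]
L4 α=2/3: [3932/63, 17047/126, 9236/63]
L5 α=2/5: [7376/105, 20323/210, 2326/21]
L6 α=1/7: [16642/245, 27638/245, 6339/49]
= [68, 113, 129]

query (1,0) [L1,L2,L3,L4,L5,L6] — begin 0,0,0
L1 α=1/5: [34, 13, 104/5]
L2 α=1/2: [63/2, 121, 337/5]
L3 α=1/3: [251/3, 150, 1189/15]
L4 α=0: [251/3, 150, 1189/15]
L5 α=1/3: [1159/9, 184, 2828/45]
L6 α=2/5: [1159/15, 698/5, 9038/75]
= [77, 140, 121]

query (0,2) [L1,L2,L3,L4,L5] — begin 0,0,0
+L1 (α=1/4) → [209/4, 43, 23/2]
+L2 (α=1/6) → [1289/24, 239/6, 535/12]
+L3 (α=1/4) → [2513/32, 487/8, 803/16]
+L4 (α=4/5) → [33617/160, 2343/40, 2019/80]
+L5 (α=3/4) → [39857/640, 32823/160, 36819/320]
→ [62, 205, 115]

query (0,0) [L1,L2,L3,L4,L5] — begin 0,0,0
L1 α=5/7: [950/7, 715/7, 360/7]
L2 α=3/5: [1220/7, 2648/35, 4983/35]
L3 α=1/6: [3260/21, 2683/42, 2726/21]
L4 α=2/3: [3932/63, 17047/126, 9236/63]
L5 α=2/5: [7376/105, 20323/210, 2326/21]
rounded: [70, 97, 111]

(0,1) stack=L1,L2,L3,L4; from [0,0,0]:
+L1 (α=1/6) → [25/6, 29, 24]
+L2 (α=1/4) → [509/8, 32, 111/4]
+L3 (α=1/6) → [1251/16, 36, 1199/24]
+L4 (α=1/2) → [2179/32, 79, 5903/48]
= [68, 79, 123]

at x=0,y=2 over L1,L2,L3,L4:
after L1 α=1/4: [209/4, 43, 23/2]
after L2 α=1/6: [1289/24, 239/6, 535/12]
after L3 α=1/4: [2513/32, 487/8, 803/16]
after L4 α=4/5: [33617/160, 2343/40, 2019/80]
= [210, 59, 25]

(1,0) stack=L1,L2,L3,L4,L7; from [0,0,0]:
L1 α=1/5: [34, 13, 104/5]
L2 α=1/2: [63/2, 121, 337/5]
L3 α=1/3: [251/3, 150, 1189/15]
L4 α=0: [251/3, 150, 1189/15]
L7 α=5/7: [2887/21, 200, 11453/105]
→ [137, 200, 109]

at x=0,y=1 over L1,L2,L3,L4,L7:
+L1 (α=1/6) → [25/6, 29, 24]
+L2 (α=1/4) → [509/8, 32, 111/4]
+L3 (α=1/6) → [1251/16, 36, 1199/24]
+L4 (α=1/2) → [2179/32, 79, 5903/48]
+L7 (α=6/7) → [10627/224, 187/7, 40463/336]
= [47, 27, 120]


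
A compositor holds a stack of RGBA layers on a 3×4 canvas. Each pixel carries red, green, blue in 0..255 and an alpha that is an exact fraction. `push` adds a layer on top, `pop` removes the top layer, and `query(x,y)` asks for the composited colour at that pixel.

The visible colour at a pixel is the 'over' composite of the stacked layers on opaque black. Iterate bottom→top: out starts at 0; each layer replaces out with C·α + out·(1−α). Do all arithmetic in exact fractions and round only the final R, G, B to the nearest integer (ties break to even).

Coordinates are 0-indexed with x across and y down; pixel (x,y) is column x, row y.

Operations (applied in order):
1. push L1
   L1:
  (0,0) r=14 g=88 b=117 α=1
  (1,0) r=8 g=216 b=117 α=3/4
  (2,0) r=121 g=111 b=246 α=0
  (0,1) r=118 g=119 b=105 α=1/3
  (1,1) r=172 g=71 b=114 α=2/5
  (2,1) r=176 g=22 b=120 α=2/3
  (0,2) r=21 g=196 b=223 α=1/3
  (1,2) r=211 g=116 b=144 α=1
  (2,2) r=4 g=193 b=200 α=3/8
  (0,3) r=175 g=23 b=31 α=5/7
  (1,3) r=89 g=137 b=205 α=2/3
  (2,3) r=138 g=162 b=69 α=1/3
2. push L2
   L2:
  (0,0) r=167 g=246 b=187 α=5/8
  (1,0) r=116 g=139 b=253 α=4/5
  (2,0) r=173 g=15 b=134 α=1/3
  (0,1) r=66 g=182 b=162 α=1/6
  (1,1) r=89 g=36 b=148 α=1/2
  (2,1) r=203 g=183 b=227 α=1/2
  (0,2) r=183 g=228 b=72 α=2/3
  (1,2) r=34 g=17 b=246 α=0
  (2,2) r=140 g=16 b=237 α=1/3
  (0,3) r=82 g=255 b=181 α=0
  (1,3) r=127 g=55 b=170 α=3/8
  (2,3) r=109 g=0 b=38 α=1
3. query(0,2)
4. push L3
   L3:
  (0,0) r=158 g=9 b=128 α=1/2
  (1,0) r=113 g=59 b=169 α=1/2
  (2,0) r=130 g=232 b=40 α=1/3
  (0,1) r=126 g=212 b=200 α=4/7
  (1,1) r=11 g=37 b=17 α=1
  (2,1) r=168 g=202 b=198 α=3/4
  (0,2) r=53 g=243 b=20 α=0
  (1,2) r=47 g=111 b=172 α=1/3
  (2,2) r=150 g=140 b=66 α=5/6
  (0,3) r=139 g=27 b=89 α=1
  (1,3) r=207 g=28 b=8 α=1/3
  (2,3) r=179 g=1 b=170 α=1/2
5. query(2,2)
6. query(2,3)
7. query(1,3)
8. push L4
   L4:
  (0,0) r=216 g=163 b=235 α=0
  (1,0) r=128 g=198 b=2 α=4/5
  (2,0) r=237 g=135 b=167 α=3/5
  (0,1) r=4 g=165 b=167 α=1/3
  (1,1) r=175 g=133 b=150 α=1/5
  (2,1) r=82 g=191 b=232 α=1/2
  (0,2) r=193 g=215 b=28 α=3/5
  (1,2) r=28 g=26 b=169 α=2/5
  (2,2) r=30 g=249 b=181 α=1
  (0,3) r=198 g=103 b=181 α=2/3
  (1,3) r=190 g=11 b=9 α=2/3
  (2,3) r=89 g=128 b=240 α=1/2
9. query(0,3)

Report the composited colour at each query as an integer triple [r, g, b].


query (0,2) [L1,L2] — begin 0,0,0
after L1 α=1/3: [7, 196/3, 223/3]
after L2 α=2/3: [373/3, 1564/9, 655/9]
= [124, 174, 73]

at x=2,y=2 over L1,L2,L3:
L1 α=3/8: [3/2, 579/8, 75]
L2 α=1/3: [143/3, 643/12, 129]
L3 α=5/6: [2393/18, 9043/72, 153/2]
= [133, 126, 76]

at x=2,y=3 over L1,L2,L3:
after L1 α=1/3: [46, 54, 23]
after L2 α=1: [109, 0, 38]
after L3 α=1/2: [144, 1/2, 104]
→ [144, 0, 104]

query (1,3) [L1,L2,L3] — begin 0,0,0
after L1 α=2/3: [178/3, 274/3, 410/3]
after L2 α=3/8: [2033/24, 1865/24, 895/6]
after L3 α=1/3: [4517/36, 2201/36, 919/9]
= [125, 61, 102]

(0,3) stack=L1,L2,L3,L4; from [0,0,0]:
+L1 (α=5/7) → [125, 115/7, 155/7]
+L2 (α=0) → [125, 115/7, 155/7]
+L3 (α=1) → [139, 27, 89]
+L4 (α=2/3) → [535/3, 233/3, 451/3]
rounded: [178, 78, 150]


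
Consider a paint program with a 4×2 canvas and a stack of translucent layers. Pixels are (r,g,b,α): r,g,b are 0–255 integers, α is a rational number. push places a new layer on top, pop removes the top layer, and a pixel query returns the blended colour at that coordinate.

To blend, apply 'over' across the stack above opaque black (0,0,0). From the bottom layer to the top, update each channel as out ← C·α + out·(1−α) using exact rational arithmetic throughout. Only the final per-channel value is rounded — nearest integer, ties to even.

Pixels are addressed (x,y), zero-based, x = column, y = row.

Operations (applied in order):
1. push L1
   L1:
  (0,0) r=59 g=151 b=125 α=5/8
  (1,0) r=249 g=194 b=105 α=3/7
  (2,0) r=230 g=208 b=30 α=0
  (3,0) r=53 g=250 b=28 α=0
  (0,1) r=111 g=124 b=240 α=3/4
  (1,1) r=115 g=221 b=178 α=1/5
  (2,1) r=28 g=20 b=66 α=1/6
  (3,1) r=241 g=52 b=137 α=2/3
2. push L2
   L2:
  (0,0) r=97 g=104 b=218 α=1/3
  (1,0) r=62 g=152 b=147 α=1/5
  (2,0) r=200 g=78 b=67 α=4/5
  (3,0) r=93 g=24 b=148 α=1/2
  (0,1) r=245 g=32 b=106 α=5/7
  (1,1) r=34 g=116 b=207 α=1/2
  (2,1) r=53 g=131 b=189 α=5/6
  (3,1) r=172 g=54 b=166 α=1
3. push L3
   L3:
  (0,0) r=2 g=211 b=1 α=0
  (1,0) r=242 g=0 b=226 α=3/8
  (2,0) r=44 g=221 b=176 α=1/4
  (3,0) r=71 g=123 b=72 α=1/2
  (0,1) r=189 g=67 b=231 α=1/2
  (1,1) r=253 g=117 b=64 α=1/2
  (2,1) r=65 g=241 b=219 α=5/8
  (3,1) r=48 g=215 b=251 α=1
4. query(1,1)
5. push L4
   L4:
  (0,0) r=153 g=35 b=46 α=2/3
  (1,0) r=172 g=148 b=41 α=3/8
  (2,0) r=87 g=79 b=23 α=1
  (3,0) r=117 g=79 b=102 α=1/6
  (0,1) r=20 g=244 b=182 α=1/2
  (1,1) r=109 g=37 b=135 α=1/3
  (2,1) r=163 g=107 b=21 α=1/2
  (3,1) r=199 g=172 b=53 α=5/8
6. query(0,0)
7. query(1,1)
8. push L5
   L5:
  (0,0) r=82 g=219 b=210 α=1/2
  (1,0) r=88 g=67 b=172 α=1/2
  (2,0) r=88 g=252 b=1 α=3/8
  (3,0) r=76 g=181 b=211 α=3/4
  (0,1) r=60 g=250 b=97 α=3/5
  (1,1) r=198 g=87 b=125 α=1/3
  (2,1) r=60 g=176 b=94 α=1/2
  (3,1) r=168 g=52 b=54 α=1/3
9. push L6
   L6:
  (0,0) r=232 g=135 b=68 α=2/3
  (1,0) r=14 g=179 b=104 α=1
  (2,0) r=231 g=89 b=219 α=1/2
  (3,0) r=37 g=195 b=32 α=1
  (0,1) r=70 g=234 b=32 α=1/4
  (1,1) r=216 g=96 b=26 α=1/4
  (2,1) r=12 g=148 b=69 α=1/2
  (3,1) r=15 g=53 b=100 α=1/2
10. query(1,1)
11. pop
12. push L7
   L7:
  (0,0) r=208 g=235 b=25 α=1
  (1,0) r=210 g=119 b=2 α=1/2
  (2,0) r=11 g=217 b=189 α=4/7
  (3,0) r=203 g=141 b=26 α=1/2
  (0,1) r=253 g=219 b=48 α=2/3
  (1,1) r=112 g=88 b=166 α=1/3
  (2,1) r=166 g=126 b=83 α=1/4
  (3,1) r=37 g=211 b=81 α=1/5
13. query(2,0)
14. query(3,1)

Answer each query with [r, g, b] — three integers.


at x=1,y=1 over L1,L2,L3:
L1 α=1/5: [23, 221/5, 178/5]
L2 α=1/2: [57/2, 801/10, 1213/10]
L3 α=1/2: [563/4, 1971/20, 1853/20]
rounded: [141, 99, 93]

(0,0) stack=L1,L2,L3,L4; from [0,0,0]:
after L1 α=5/8: [295/8, 755/8, 625/8]
after L2 α=1/3: [683/12, 1171/12, 499/4]
after L3 α=0: [683/12, 1171/12, 499/4]
after L4 α=2/3: [4355/36, 2011/36, 289/4]
rounded: [121, 56, 72]

query (1,1) [L1,L2,L3,L4] — begin 0,0,0
+L1 (α=1/5) → [23, 221/5, 178/5]
+L2 (α=1/2) → [57/2, 801/10, 1213/10]
+L3 (α=1/2) → [563/4, 1971/20, 1853/20]
+L4 (α=1/3) → [781/6, 2341/30, 3203/30]
= [130, 78, 107]

(1,1) stack=L1,L2,L3,L4,L5,L6; from [0,0,0]:
after L1 α=1/5: [23, 221/5, 178/5]
after L2 α=1/2: [57/2, 801/10, 1213/10]
after L3 α=1/2: [563/4, 1971/20, 1853/20]
after L4 α=1/3: [781/6, 2341/30, 3203/30]
after L5 α=1/3: [1375/9, 3646/45, 5078/45]
after L6 α=1/4: [2023/12, 2543/30, 1367/15]
→ [169, 85, 91]

query (2,0) [L1,L2,L3,L4,L5,L7] — begin 0,0,0
L1 α=0: [0, 0, 0]
L2 α=4/5: [160, 312/5, 268/5]
L3 α=1/4: [131, 2041/20, 421/5]
L4 α=1: [87, 79, 23]
L5 α=3/8: [699/8, 1151/8, 59/4]
L7 α=4/7: [2449/56, 10397/56, 3201/28]
= [44, 186, 114]

query (3,1) [L1,L2,L3,L4,L5,L7] — begin 0,0,0
L1 α=2/3: [482/3, 104/3, 274/3]
L2 α=1: [172, 54, 166]
L3 α=1: [48, 215, 251]
L4 α=5/8: [1139/8, 1505/8, 509/4]
L5 α=1/3: [1811/12, 571/4, 617/6]
L7 α=1/5: [1922/15, 782/5, 1477/15]
→ [128, 156, 98]


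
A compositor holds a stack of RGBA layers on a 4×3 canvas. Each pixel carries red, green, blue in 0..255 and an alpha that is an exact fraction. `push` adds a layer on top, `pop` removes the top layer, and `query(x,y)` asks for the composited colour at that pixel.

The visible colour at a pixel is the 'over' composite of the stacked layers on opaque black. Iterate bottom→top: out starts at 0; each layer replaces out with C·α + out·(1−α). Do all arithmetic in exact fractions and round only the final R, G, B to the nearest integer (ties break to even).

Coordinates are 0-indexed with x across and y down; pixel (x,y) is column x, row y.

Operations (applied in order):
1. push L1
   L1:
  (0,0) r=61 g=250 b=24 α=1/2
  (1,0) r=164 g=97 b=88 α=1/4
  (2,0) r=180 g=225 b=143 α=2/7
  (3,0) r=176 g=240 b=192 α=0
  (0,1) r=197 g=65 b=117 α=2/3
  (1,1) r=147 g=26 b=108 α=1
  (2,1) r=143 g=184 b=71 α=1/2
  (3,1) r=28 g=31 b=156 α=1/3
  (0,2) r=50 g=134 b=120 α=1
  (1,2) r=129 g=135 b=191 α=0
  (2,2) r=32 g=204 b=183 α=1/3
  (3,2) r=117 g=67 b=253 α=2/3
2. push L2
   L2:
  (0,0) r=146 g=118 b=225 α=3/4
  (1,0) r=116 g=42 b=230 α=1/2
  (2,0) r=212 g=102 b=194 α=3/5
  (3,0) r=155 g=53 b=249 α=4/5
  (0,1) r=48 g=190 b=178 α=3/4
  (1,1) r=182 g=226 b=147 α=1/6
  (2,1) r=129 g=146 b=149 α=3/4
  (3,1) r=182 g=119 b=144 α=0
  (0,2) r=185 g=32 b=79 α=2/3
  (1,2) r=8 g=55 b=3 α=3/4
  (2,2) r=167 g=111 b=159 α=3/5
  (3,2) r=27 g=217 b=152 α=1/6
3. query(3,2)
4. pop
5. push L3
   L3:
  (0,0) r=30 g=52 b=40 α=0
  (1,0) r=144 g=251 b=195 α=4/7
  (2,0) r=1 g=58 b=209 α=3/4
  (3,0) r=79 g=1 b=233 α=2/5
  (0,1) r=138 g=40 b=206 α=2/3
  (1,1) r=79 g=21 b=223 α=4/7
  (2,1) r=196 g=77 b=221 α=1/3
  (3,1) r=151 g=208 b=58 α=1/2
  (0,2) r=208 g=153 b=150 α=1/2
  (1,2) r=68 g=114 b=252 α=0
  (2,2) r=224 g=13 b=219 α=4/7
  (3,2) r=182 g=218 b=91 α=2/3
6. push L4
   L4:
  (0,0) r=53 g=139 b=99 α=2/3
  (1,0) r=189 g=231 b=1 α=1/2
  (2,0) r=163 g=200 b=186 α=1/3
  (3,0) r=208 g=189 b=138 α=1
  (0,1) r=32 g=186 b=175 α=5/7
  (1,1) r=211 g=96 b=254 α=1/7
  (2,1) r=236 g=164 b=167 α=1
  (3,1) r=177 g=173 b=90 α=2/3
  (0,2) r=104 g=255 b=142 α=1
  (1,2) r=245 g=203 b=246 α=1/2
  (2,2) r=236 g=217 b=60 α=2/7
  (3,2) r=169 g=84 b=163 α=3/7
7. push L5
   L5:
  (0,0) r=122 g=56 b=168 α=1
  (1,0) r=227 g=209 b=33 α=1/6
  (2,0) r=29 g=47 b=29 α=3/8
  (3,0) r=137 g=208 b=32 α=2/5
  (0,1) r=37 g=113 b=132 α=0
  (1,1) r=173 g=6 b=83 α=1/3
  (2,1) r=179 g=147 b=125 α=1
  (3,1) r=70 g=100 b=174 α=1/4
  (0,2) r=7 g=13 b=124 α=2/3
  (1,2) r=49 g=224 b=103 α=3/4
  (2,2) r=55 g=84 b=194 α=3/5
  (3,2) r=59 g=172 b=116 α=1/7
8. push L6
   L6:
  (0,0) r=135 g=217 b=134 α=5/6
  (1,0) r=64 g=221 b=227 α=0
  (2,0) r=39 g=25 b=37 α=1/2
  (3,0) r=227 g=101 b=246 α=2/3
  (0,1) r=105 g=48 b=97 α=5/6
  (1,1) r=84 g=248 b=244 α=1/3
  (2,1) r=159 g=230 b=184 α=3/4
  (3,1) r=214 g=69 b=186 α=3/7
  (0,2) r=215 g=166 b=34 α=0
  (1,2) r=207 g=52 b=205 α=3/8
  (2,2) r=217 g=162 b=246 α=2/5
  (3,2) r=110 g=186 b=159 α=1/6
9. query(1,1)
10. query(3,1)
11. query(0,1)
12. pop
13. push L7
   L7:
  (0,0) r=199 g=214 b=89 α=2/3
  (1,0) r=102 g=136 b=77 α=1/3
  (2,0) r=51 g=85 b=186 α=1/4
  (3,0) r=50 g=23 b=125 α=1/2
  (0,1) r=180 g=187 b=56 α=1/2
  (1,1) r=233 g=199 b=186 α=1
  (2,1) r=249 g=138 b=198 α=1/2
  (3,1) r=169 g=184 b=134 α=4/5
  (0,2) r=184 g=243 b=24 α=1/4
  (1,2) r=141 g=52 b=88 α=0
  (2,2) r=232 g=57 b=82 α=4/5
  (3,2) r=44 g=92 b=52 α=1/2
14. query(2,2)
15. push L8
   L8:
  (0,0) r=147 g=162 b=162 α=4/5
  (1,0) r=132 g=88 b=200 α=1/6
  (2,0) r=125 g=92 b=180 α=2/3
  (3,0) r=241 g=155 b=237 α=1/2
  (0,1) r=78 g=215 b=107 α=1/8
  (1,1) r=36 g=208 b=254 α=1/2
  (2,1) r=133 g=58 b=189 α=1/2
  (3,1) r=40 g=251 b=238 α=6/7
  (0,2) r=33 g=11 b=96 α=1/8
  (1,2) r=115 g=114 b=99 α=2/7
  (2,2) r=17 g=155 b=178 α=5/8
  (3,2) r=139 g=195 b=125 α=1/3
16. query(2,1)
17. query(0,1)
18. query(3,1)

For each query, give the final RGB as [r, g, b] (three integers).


at x=3,y=2 over L1,L2:
L1 α=2/3: [78, 134/3, 506/3]
L2 α=1/6: [139/2, 1321/18, 1493/9]
→ [70, 73, 166]

at x=1,y=1 over L1,L3,L4,L5,L6:
L1 α=1: [147, 26, 108]
L3 α=4/7: [757/7, 162/7, 1216/7]
L4 α=1/7: [6019/49, 1644/49, 9074/49]
L5 α=1/3: [20515/147, 1194/49, 7405/49]
L6 α=1/3: [53378/441, 14540/147, 8922/49]
→ [121, 99, 182]

at x=3,y=1 over L1,L3,L4,L5,L6:
+L1 (α=1/3) → [28/3, 31/3, 52]
+L3 (α=1/2) → [481/6, 655/6, 55]
+L4 (α=2/3) → [2605/18, 2731/18, 235/3]
+L5 (α=1/4) → [3025/24, 3331/24, 409/4]
+L6 (α=3/7) → [6877/42, 4573/42, 967/7]
rounded: [164, 109, 138]

query (0,1) [L1,L3,L4,L5,L6] — begin 0,0,0
+L1 (α=2/3) → [394/3, 130/3, 78]
+L3 (α=2/3) → [1222/9, 370/9, 490/3]
+L4 (α=5/7) → [3884/63, 9110/63, 515/3]
+L5 (α=0) → [3884/63, 9110/63, 515/3]
+L6 (α=5/6) → [36959/378, 12115/189, 985/9]
= [98, 64, 109]

query (2,2) [L1,L3,L4,L5,L7] — begin 0,0,0
L1 α=1/3: [32/3, 68, 61]
L3 α=4/7: [928/7, 256/7, 1059/7]
L4 α=2/7: [7944/49, 4318/49, 6135/49]
L5 α=3/5: [23973/245, 20984/245, 40788/245]
L7 α=4/5: [251333/1225, 76844/1225, 121148/1225]
rounded: [205, 63, 99]

query (2,1) [L1,L3,L4,L5,L7,L8] — begin 0,0,0
after L1 α=1/2: [143/2, 92, 71/2]
after L3 α=1/3: [113, 87, 292/3]
after L4 α=1: [236, 164, 167]
after L5 α=1: [179, 147, 125]
after L7 α=1/2: [214, 285/2, 323/2]
after L8 α=1/2: [347/2, 401/4, 701/4]
= [174, 100, 175]

at x=0,y=1 over L1,L3,L4,L5,L7,L8:
L1 α=2/3: [394/3, 130/3, 78]
L3 α=2/3: [1222/9, 370/9, 490/3]
L4 α=5/7: [3884/63, 9110/63, 515/3]
L5 α=0: [3884/63, 9110/63, 515/3]
L7 α=1/2: [7612/63, 20891/126, 683/6]
L8 α=1/8: [4157/36, 24761/144, 5423/48]
= [115, 172, 113]

at x=3,y=1 over L1,L3,L4,L5,L7,L8:
after L1 α=1/3: [28/3, 31/3, 52]
after L3 α=1/2: [481/6, 655/6, 55]
after L4 α=2/3: [2605/18, 2731/18, 235/3]
after L5 α=1/4: [3025/24, 3331/24, 409/4]
after L7 α=4/5: [19249/120, 4199/24, 2553/20]
after L8 α=6/7: [48049/840, 40343/168, 31113/140]
rounded: [57, 240, 222]


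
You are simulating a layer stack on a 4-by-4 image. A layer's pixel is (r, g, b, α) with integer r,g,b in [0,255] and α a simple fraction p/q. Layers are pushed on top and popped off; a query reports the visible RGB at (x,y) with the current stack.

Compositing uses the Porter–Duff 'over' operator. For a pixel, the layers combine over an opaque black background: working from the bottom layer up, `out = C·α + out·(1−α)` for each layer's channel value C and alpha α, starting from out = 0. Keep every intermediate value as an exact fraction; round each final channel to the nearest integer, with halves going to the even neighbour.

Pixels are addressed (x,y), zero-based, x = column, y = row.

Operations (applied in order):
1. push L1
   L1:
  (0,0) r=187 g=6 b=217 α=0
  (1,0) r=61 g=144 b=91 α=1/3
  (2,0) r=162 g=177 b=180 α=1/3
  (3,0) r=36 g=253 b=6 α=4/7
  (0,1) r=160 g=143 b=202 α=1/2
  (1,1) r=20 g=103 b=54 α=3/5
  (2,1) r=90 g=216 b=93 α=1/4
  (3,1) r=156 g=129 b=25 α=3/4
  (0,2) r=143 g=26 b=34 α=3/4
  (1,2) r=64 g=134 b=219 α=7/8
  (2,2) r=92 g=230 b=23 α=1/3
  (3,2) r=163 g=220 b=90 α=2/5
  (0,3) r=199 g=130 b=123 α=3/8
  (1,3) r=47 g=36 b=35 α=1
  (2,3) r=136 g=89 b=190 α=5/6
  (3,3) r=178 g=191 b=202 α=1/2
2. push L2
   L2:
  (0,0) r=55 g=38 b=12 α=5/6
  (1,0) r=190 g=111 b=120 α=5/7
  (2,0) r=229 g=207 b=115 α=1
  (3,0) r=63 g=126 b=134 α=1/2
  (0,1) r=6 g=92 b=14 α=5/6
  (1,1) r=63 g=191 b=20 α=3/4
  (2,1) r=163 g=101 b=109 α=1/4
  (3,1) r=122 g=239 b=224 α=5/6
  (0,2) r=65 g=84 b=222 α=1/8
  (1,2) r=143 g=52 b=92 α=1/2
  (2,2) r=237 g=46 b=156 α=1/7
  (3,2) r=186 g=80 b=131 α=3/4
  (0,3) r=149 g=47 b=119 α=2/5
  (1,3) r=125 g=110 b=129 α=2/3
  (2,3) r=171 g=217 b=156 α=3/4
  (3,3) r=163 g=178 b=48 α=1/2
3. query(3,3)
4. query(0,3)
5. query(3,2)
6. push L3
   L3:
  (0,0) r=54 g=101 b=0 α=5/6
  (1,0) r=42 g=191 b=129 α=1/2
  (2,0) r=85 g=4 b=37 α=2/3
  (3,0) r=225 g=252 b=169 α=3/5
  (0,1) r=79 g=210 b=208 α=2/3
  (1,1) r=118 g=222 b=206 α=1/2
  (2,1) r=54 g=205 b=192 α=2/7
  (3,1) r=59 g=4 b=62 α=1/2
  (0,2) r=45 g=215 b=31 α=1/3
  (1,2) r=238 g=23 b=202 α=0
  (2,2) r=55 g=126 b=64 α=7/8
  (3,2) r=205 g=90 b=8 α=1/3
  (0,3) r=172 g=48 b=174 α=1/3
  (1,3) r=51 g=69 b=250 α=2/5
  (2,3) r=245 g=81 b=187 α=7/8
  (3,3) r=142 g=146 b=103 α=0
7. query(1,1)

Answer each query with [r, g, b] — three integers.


at x=3,y=3 over L1,L2:
L1 α=1/2: [89, 191/2, 101]
L2 α=1/2: [126, 547/4, 149/2]
→ [126, 137, 74]

query (0,3) [L1,L2] — begin 0,0,0
+L1 (α=3/8) → [597/8, 195/4, 369/8]
+L2 (α=2/5) → [835/8, 961/20, 3011/40]
= [104, 48, 75]

query (3,2) [L1,L2] — begin 0,0,0
after L1 α=2/5: [326/5, 88, 36]
after L2 α=3/4: [779/5, 82, 429/4]
→ [156, 82, 107]

query (1,1) [L1,L2,L3] — begin 0,0,0
L1 α=3/5: [12, 309/5, 162/5]
L2 α=3/4: [201/4, 1587/10, 231/10]
L3 α=1/2: [673/8, 3807/20, 2291/20]
rounded: [84, 190, 115]


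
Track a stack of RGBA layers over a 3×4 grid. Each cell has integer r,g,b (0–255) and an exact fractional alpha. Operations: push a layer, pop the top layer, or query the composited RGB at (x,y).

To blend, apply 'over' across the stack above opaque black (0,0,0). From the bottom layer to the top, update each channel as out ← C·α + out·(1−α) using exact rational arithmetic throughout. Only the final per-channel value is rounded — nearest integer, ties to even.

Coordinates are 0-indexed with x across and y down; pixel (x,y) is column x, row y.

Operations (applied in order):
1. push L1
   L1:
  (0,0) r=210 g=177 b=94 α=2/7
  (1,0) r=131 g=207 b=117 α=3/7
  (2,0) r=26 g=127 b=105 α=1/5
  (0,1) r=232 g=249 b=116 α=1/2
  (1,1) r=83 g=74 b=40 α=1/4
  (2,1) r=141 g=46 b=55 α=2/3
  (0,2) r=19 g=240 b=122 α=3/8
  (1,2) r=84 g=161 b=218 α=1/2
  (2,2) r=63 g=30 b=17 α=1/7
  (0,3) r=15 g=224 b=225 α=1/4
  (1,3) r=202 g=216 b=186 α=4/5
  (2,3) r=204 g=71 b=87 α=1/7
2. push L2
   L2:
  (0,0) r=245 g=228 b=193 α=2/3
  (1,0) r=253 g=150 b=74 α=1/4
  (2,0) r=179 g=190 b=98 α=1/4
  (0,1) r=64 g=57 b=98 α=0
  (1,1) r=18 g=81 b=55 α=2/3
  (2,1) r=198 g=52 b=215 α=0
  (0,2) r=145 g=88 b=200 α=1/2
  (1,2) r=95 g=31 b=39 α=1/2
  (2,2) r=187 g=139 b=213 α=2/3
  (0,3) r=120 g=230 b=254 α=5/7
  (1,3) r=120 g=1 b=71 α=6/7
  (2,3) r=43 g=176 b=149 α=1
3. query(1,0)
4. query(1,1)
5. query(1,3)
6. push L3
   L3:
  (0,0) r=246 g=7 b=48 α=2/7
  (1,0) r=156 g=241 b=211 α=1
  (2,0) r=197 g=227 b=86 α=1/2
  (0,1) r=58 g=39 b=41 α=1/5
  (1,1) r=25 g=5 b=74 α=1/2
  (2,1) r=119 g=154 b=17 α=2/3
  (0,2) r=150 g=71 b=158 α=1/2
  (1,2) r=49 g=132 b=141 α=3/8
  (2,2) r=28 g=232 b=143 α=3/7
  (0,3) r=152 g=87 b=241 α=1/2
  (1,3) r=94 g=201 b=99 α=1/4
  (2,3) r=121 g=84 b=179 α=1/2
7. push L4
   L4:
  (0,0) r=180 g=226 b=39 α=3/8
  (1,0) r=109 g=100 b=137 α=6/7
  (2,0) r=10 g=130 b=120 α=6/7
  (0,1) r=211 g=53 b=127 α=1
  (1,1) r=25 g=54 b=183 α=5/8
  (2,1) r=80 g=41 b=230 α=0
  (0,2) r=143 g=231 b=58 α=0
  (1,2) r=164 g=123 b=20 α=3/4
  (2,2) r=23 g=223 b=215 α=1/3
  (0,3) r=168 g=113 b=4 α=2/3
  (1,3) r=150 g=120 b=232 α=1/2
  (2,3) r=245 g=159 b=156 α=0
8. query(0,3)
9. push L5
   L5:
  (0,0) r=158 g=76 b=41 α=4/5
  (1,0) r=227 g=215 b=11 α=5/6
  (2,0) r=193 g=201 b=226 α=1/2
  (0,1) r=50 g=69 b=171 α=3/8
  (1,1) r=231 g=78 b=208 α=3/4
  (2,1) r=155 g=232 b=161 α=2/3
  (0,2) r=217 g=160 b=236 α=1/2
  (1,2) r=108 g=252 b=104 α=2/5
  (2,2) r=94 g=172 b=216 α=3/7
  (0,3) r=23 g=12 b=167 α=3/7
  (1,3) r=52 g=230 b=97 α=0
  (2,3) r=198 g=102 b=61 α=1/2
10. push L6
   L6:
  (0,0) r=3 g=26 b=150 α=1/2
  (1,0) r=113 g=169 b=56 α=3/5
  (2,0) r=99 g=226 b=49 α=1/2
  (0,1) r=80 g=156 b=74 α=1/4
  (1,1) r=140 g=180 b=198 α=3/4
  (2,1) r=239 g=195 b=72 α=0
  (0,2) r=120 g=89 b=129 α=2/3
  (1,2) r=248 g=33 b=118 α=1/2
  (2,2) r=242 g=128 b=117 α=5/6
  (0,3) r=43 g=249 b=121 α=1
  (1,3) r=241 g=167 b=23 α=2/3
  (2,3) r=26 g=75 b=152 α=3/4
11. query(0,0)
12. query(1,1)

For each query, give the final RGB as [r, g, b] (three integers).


query (1,0) [L1,L2] — begin 0,0,0
L1 α=3/7: [393/7, 621/7, 351/7]
L2 α=1/4: [1475/14, 2913/28, 1571/28]
rounded: [105, 104, 56]

(1,1) stack=L1,L2; from [0,0,0]:
after L1 α=1/4: [83/4, 37/2, 10]
after L2 α=2/3: [227/12, 361/6, 40]
→ [19, 60, 40]

query (1,3) [L1,L2] — begin 0,0,0
L1 α=4/5: [808/5, 864/5, 744/5]
L2 α=6/7: [4408/35, 894/35, 2874/35]
rounded: [126, 26, 82]

query (0,3) [L1,L2,L3,L4] — begin 0,0,0
after L1 α=1/4: [15/4, 56, 225/4]
after L2 α=5/7: [1215/14, 1262/7, 395/2]
after L3 α=1/2: [3343/28, 1871/14, 877/4]
after L4 α=2/3: [12751/84, 5035/42, 303/4]
→ [152, 120, 76]

query (0,0) [L1,L2,L3,L4,L5,L6] — begin 0,0,0
after L1 α=2/7: [60, 354/7, 188/7]
after L2 α=2/3: [550/3, 1182/7, 2890/21]
after L3 α=2/7: [4226/21, 6008/49, 16466/147]
after L4 α=3/8: [16235/84, 31631/196, 99529/1176]
after L5 α=4/5: [69323/420, 18243/196, 292393/5880]
after L6 α=1/2: [70583/840, 23339/392, 1174393/11760]
rounded: [84, 60, 100]

(1,1) stack=L1,L2,L3,L4,L5,L6; from [0,0,0]:
L1 α=1/4: [83/4, 37/2, 10]
L2 α=2/3: [227/12, 361/6, 40]
L3 α=1/2: [527/24, 391/12, 57]
L4 α=5/8: [1527/64, 1471/32, 543/4]
L5 α=3/4: [45879/256, 8959/128, 3039/16]
L6 α=3/4: [153399/1024, 78079/512, 12543/64]
rounded: [150, 152, 196]
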